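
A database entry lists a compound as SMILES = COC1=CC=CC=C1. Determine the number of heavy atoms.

8

Every atom symbol written in the SMILES (organic subset) is one heavy atom; implicit H are not written.
Heavy atoms by element → C:7, O:1.
Total: 8.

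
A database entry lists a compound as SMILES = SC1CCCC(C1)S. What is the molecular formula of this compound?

Walk through each heavy atom and fill implicit hydrogens from standard valence (C 4, N 3, O 2, S 2, halogen 1):
  atom 1: S, bond orders sum to 1 (valence 2) → 1 H
  atom 2: C, bond orders sum to 3 (valence 4) → 1 H
  atom 3: C, bond orders sum to 2 (valence 4) → 2 H
  atom 4: C, bond orders sum to 2 (valence 4) → 2 H
  atom 5: C, bond orders sum to 2 (valence 4) → 2 H
  atom 6: C, bond orders sum to 3 (valence 4) → 1 H
  atom 7: C, bond orders sum to 2 (valence 4) → 2 H
  atom 8: S, bond orders sum to 1 (valence 2) → 1 H
Totals → C:6, H:12, S:2.
In Hill order: C6H12S2.

C6H12S2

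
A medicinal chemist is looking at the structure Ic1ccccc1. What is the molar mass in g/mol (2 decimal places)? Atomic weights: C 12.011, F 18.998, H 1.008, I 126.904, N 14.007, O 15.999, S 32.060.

First, the molecular formula is C6H5I (counting implicit H from valence).
  C: 6 × 12.011 = 72.066
  H: 5 × 1.008 = 5.040
  I: 1 × 126.904 = 126.904
Sum: 6×12.011 + 5×1.008 + 1×126.904 = 204.010 → 204.01 g/mol.

204.01 g/mol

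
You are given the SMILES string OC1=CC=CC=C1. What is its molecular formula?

Walk through each heavy atom and fill implicit hydrogens from standard valence (C 4, N 3, O 2, S 2, halogen 1):
  atom 1: O, bond orders sum to 1 (valence 2) → 1 H
  atom 2: C, bond orders sum to 4 (valence 4) → 0 H
  atom 3: C, bond orders sum to 3 (valence 4) → 1 H
  atom 4: C, bond orders sum to 3 (valence 4) → 1 H
  atom 5: C, bond orders sum to 3 (valence 4) → 1 H
  atom 6: C, bond orders sum to 3 (valence 4) → 1 H
  atom 7: C, bond orders sum to 3 (valence 4) → 1 H
Totals → C:6, H:6, O:1.
In Hill order: C6H6O.

C6H6O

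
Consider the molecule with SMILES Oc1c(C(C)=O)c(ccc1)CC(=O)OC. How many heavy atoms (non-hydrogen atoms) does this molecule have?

15

Every atom symbol written in the SMILES (organic subset) is one heavy atom; implicit H are not written.
Heavy atoms by element → C:11, O:4.
Total: 15.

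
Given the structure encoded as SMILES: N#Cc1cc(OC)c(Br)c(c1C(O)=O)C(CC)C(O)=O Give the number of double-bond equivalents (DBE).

8

Molecular formula: C13H12BrNO5.
DoU = (2C + 2 + N − H − X) / 2, where X is the halogen count and O/S are ignored.
    = (2·13 + 2 + 1 − 12 − 1) / 2 = 16 / 2 = 8.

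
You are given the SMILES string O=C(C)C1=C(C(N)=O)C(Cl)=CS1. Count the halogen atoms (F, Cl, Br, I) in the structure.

1

Halogen atoms appear at heavy-atom position 10 (1×Cl).
Other groups present: 1 amide, 1 ketone.
Halogen count: 1.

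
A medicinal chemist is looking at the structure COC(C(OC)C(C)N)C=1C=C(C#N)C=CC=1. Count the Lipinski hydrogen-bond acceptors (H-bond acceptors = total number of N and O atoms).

N atoms: 2; O atoms: 2.
Lipinski HBA = 2 + 2 = 4.

4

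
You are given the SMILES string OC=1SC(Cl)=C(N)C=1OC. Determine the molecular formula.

C5H6ClNO2S

Walk through each heavy atom and fill implicit hydrogens from standard valence (C 4, N 3, O 2, S 2, halogen 1):
  atom 1: O, bond orders sum to 1 (valence 2) → 1 H
  atom 2: C, bond orders sum to 4 (valence 4) → 0 H
  atom 3: S, bond orders sum to 2 (valence 2) → 0 H
  atom 4: C, bond orders sum to 4 (valence 4) → 0 H
  atom 5: Cl (halogen, monovalent) → 0 H
  atom 6: C, bond orders sum to 4 (valence 4) → 0 H
  atom 7: N, bond orders sum to 1 (valence 3) → 2 H
  atom 8: C, bond orders sum to 4 (valence 4) → 0 H
  atom 9: O, bond orders sum to 2 (valence 2) → 0 H
  atom 10: C, bond orders sum to 1 (valence 4) → 3 H
Totals → C:5, H:6, Cl:1, N:1, O:2, S:1.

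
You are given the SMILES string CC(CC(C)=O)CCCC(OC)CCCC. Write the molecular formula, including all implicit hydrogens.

C14H28O2

Walk through each heavy atom and fill implicit hydrogens from standard valence (C 4, N 3, O 2, S 2, halogen 1):
  atom 1: C, bond orders sum to 1 (valence 4) → 3 H
  atom 2: C, bond orders sum to 3 (valence 4) → 1 H
  atom 3: C, bond orders sum to 2 (valence 4) → 2 H
  atom 4: C, bond orders sum to 4 (valence 4) → 0 H
  atom 5: C, bond orders sum to 1 (valence 4) → 3 H
  atom 6: O, bond orders sum to 2 (valence 2) → 0 H
  atom 7: C, bond orders sum to 2 (valence 4) → 2 H
  atom 8: C, bond orders sum to 2 (valence 4) → 2 H
  atom 9: C, bond orders sum to 2 (valence 4) → 2 H
  atom 10: C, bond orders sum to 3 (valence 4) → 1 H
  atom 11: O, bond orders sum to 2 (valence 2) → 0 H
  atom 12: C, bond orders sum to 1 (valence 4) → 3 H
  atom 13: C, bond orders sum to 2 (valence 4) → 2 H
  atom 14: C, bond orders sum to 2 (valence 4) → 2 H
  atom 15: C, bond orders sum to 2 (valence 4) → 2 H
  atom 16: C, bond orders sum to 1 (valence 4) → 3 H
Totals → C:14, H:28, O:2.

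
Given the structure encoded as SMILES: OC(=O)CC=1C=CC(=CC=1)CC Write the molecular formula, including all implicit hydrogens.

C10H12O2

Walk through each heavy atom and fill implicit hydrogens from standard valence (C 4, N 3, O 2, S 2, halogen 1):
  atom 1: O, bond orders sum to 1 (valence 2) → 1 H
  atom 2: C, bond orders sum to 4 (valence 4) → 0 H
  atom 3: O, bond orders sum to 2 (valence 2) → 0 H
  atom 4: C, bond orders sum to 2 (valence 4) → 2 H
  atom 5: C, bond orders sum to 4 (valence 4) → 0 H
  atom 6: C, bond orders sum to 3 (valence 4) → 1 H
  atom 7: C, bond orders sum to 3 (valence 4) → 1 H
  atom 8: C, bond orders sum to 4 (valence 4) → 0 H
  atom 9: C, bond orders sum to 3 (valence 4) → 1 H
  atom 10: C, bond orders sum to 3 (valence 4) → 1 H
  atom 11: C, bond orders sum to 2 (valence 4) → 2 H
  atom 12: C, bond orders sum to 1 (valence 4) → 3 H
Totals → C:10, H:12, O:2.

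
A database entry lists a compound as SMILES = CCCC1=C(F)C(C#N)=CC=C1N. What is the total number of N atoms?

Scan the SMILES for N atoms (remember two-letter symbols like Cl and Br are single atoms).
Nitrogen count: 2.

2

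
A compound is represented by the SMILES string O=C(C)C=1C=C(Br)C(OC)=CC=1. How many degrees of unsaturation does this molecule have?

Degree of unsaturation = (number of rings) + (number of π bonds).
Ring closures in the SMILES: 1.
π bonds: 4 double bonds (each 1 DoU) → 4 DoU from unsaturation.
Total DoU = 1 + 4 = 5.

5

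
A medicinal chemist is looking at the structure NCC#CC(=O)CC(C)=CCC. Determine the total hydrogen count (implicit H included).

Walk through each heavy atom and fill implicit hydrogens from standard valence (C 4, N 3, O 2, S 2, halogen 1):
  atom 1: N, bond orders sum to 1 (valence 3) → 2 H
  atom 2: C, bond orders sum to 2 (valence 4) → 2 H
  atom 3: C, bond orders sum to 4 (valence 4) → 0 H
  atom 4: C, bond orders sum to 4 (valence 4) → 0 H
  atom 5: C, bond orders sum to 4 (valence 4) → 0 H
  atom 6: O, bond orders sum to 2 (valence 2) → 0 H
  atom 7: C, bond orders sum to 2 (valence 4) → 2 H
  atom 8: C, bond orders sum to 4 (valence 4) → 0 H
  atom 9: C, bond orders sum to 1 (valence 4) → 3 H
  atom 10: C, bond orders sum to 3 (valence 4) → 1 H
  atom 11: C, bond orders sum to 2 (valence 4) → 2 H
  atom 12: C, bond orders sum to 1 (valence 4) → 3 H
Total hydrogens: 15.

15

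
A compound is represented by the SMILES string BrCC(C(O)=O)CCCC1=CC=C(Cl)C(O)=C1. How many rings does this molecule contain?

In SMILES, each pair of matching ring-closure digits denotes one ring-closing bond; the number of such bonds equals the number of independent rings.
Ring-closure bonds here: 1.

1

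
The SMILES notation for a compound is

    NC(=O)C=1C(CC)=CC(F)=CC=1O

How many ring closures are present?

In SMILES, each pair of matching ring-closure digits denotes one ring-closing bond; the number of such bonds equals the number of independent rings.
Ring-closure bonds here: 1.

1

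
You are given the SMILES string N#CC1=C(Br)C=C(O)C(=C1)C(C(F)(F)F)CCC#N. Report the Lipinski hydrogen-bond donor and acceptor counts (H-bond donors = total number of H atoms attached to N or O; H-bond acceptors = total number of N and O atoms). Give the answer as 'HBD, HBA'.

1, 3

Donors: find every N or O and count the H atoms it carries.
  atom 1 (N): bond orders sum to 3 → 0 H
  atom 8 (O): bond orders sum to 1 → 1 H
  atom 19 (N): bond orders sum to 3 → 0 H
Lipinski HBD = 1.
Acceptors: N atoms = 2, O atoms = 1 → HBA = 3.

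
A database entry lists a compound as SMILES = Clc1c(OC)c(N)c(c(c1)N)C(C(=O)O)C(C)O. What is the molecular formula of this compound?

C11H15ClN2O4

Walk through each heavy atom and fill implicit hydrogens from standard valence (C 4, N 3, O 2, S 2, halogen 1); for lowercase aromatic atoms, an aromatic c carries 1 H when it has two neighbours and 0 H with three, and aromatic n carries 0 H:
  atom 1: Cl (halogen, monovalent) → 0 H
  atom 2: aromatic c, 3 neighbours → 0 H
  atom 3: aromatic c, 3 neighbours → 0 H
  atom 4: O, bond orders sum to 2 (valence 2) → 0 H
  atom 5: C, bond orders sum to 1 (valence 4) → 3 H
  atom 6: aromatic c, 3 neighbours → 0 H
  atom 7: N, bond orders sum to 1 (valence 3) → 2 H
  atom 8: aromatic c, 3 neighbours → 0 H
  atom 9: aromatic c, 3 neighbours → 0 H
  atom 10: aromatic c, 2 neighbours → 1 H
  atom 11: N, bond orders sum to 1 (valence 3) → 2 H
  atom 12: C, bond orders sum to 3 (valence 4) → 1 H
  atom 13: C, bond orders sum to 4 (valence 4) → 0 H
  atom 14: O, bond orders sum to 2 (valence 2) → 0 H
  atom 15: O, bond orders sum to 1 (valence 2) → 1 H
  atom 16: C, bond orders sum to 3 (valence 4) → 1 H
  atom 17: C, bond orders sum to 1 (valence 4) → 3 H
  atom 18: O, bond orders sum to 1 (valence 2) → 1 H
Totals → C:11, H:15, Cl:1, N:2, O:4.
In Hill order: C11H15ClN2O4.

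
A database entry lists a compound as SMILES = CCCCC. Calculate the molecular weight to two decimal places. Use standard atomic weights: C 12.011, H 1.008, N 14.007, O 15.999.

First, the molecular formula is C5H12 (counting implicit H from valence).
  C: 5 × 12.011 = 60.055
  H: 12 × 1.008 = 12.096
Sum: 5×12.011 + 12×1.008 = 72.151 → 72.15 g/mol.

72.15 g/mol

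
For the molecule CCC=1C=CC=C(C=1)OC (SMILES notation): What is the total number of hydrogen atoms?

Walk through each heavy atom and fill implicit hydrogens from standard valence (C 4, N 3, O 2, S 2, halogen 1):
  atom 1: C, bond orders sum to 1 (valence 4) → 3 H
  atom 2: C, bond orders sum to 2 (valence 4) → 2 H
  atom 3: C, bond orders sum to 4 (valence 4) → 0 H
  atom 4: C, bond orders sum to 3 (valence 4) → 1 H
  atom 5: C, bond orders sum to 3 (valence 4) → 1 H
  atom 6: C, bond orders sum to 3 (valence 4) → 1 H
  atom 7: C, bond orders sum to 4 (valence 4) → 0 H
  atom 8: C, bond orders sum to 3 (valence 4) → 1 H
  atom 9: O, bond orders sum to 2 (valence 2) → 0 H
  atom 10: C, bond orders sum to 1 (valence 4) → 3 H
Total hydrogens: 12.

12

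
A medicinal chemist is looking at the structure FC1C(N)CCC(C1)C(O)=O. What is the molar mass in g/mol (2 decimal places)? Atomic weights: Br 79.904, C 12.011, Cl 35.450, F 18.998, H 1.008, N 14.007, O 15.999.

161.18 g/mol

First, the molecular formula is C7H12FNO2 (counting implicit H from valence).
  C: 7 × 12.011 = 84.077
  F: 1 × 18.998 = 18.998
  H: 12 × 1.008 = 12.096
  N: 1 × 14.007 = 14.007
  O: 2 × 15.999 = 31.998
Sum: 7×12.011 + 1×18.998 + 12×1.008 + 1×14.007 + 2×15.999 = 161.176 → 161.18 g/mol.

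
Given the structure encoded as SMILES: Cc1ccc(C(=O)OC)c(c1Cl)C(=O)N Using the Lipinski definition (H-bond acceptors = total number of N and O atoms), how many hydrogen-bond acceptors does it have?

N atoms: 1; O atoms: 3.
Lipinski HBA = 1 + 3 = 4.

4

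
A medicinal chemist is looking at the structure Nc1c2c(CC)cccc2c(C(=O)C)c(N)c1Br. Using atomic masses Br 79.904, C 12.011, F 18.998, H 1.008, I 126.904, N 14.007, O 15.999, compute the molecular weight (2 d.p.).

First, the molecular formula is C14H15BrN2O (counting implicit H from valence).
  Br: 1 × 79.904 = 79.904
  C: 14 × 12.011 = 168.154
  H: 15 × 1.008 = 15.120
  N: 2 × 14.007 = 28.014
  O: 1 × 15.999 = 15.999
Sum: 1×79.904 + 14×12.011 + 15×1.008 + 2×14.007 + 1×15.999 = 307.191 → 307.19 g/mol.

307.19 g/mol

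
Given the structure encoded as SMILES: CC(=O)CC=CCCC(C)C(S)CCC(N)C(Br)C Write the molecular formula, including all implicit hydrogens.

C15H28BrNOS

Walk through each heavy atom and fill implicit hydrogens from standard valence (C 4, N 3, O 2, S 2, halogen 1):
  atom 1: C, bond orders sum to 1 (valence 4) → 3 H
  atom 2: C, bond orders sum to 4 (valence 4) → 0 H
  atom 3: O, bond orders sum to 2 (valence 2) → 0 H
  atom 4: C, bond orders sum to 2 (valence 4) → 2 H
  atom 5: C, bond orders sum to 3 (valence 4) → 1 H
  atom 6: C, bond orders sum to 3 (valence 4) → 1 H
  atom 7: C, bond orders sum to 2 (valence 4) → 2 H
  atom 8: C, bond orders sum to 2 (valence 4) → 2 H
  atom 9: C, bond orders sum to 3 (valence 4) → 1 H
  atom 10: C, bond orders sum to 1 (valence 4) → 3 H
  atom 11: C, bond orders sum to 3 (valence 4) → 1 H
  atom 12: S, bond orders sum to 1 (valence 2) → 1 H
  atom 13: C, bond orders sum to 2 (valence 4) → 2 H
  atom 14: C, bond orders sum to 2 (valence 4) → 2 H
  atom 15: C, bond orders sum to 3 (valence 4) → 1 H
  atom 16: N, bond orders sum to 1 (valence 3) → 2 H
  atom 17: C, bond orders sum to 3 (valence 4) → 1 H
  atom 18: Br (halogen, monovalent) → 0 H
  atom 19: C, bond orders sum to 1 (valence 4) → 3 H
Totals → C:15, H:28, Br:1, N:1, O:1, S:1.
In Hill order: C15H28BrNOS.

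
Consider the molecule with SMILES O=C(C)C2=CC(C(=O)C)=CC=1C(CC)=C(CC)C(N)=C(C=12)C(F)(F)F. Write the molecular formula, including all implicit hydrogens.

Walk through each heavy atom and fill implicit hydrogens from standard valence (C 4, N 3, O 2, S 2, halogen 1):
  atom 1: O, bond orders sum to 2 (valence 2) → 0 H
  atom 2: C, bond orders sum to 4 (valence 4) → 0 H
  atom 3: C, bond orders sum to 1 (valence 4) → 3 H
  atom 4: C, bond orders sum to 4 (valence 4) → 0 H
  atom 5: C, bond orders sum to 3 (valence 4) → 1 H
  atom 6: C, bond orders sum to 4 (valence 4) → 0 H
  atom 7: C, bond orders sum to 4 (valence 4) → 0 H
  atom 8: O, bond orders sum to 2 (valence 2) → 0 H
  atom 9: C, bond orders sum to 1 (valence 4) → 3 H
  atom 10: C, bond orders sum to 3 (valence 4) → 1 H
  atom 11: C, bond orders sum to 4 (valence 4) → 0 H
  atom 12: C, bond orders sum to 4 (valence 4) → 0 H
  atom 13: C, bond orders sum to 2 (valence 4) → 2 H
  atom 14: C, bond orders sum to 1 (valence 4) → 3 H
  atom 15: C, bond orders sum to 4 (valence 4) → 0 H
  atom 16: C, bond orders sum to 2 (valence 4) → 2 H
  atom 17: C, bond orders sum to 1 (valence 4) → 3 H
  atom 18: C, bond orders sum to 4 (valence 4) → 0 H
  atom 19: N, bond orders sum to 1 (valence 3) → 2 H
  atom 20: C, bond orders sum to 4 (valence 4) → 0 H
  atom 21: C, bond orders sum to 4 (valence 4) → 0 H
  atom 22: C, bond orders sum to 4 (valence 4) → 0 H
  atom 23: F (halogen, monovalent) → 0 H
  atom 24: F (halogen, monovalent) → 0 H
  atom 25: F (halogen, monovalent) → 0 H
Totals → C:19, H:20, F:3, N:1, O:2.

C19H20F3NO2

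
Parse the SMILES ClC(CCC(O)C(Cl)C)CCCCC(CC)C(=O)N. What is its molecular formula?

C14H27Cl2NO2

Walk through each heavy atom and fill implicit hydrogens from standard valence (C 4, N 3, O 2, S 2, halogen 1):
  atom 1: Cl (halogen, monovalent) → 0 H
  atom 2: C, bond orders sum to 3 (valence 4) → 1 H
  atom 3: C, bond orders sum to 2 (valence 4) → 2 H
  atom 4: C, bond orders sum to 2 (valence 4) → 2 H
  atom 5: C, bond orders sum to 3 (valence 4) → 1 H
  atom 6: O, bond orders sum to 1 (valence 2) → 1 H
  atom 7: C, bond orders sum to 3 (valence 4) → 1 H
  atom 8: Cl (halogen, monovalent) → 0 H
  atom 9: C, bond orders sum to 1 (valence 4) → 3 H
  atom 10: C, bond orders sum to 2 (valence 4) → 2 H
  atom 11: C, bond orders sum to 2 (valence 4) → 2 H
  atom 12: C, bond orders sum to 2 (valence 4) → 2 H
  atom 13: C, bond orders sum to 2 (valence 4) → 2 H
  atom 14: C, bond orders sum to 3 (valence 4) → 1 H
  atom 15: C, bond orders sum to 2 (valence 4) → 2 H
  atom 16: C, bond orders sum to 1 (valence 4) → 3 H
  atom 17: C, bond orders sum to 4 (valence 4) → 0 H
  atom 18: O, bond orders sum to 2 (valence 2) → 0 H
  atom 19: N, bond orders sum to 1 (valence 3) → 2 H
Totals → C:14, H:27, Cl:2, N:1, O:2.
In Hill order: C14H27Cl2NO2.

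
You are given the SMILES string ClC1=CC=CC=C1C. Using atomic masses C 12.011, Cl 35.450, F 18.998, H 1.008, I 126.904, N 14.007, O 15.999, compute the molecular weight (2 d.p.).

126.58 g/mol

First, the molecular formula is C7H7Cl (counting implicit H from valence).
  C: 7 × 12.011 = 84.077
  Cl: 1 × 35.450 = 35.450
  H: 7 × 1.008 = 7.056
Sum: 7×12.011 + 1×35.450 + 7×1.008 = 126.583 → 126.58 g/mol.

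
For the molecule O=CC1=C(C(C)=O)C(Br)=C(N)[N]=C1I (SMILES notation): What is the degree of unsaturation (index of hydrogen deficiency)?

6

Molecular formula: C8H6BrIN2O2.
DoU = (2C + 2 + N − H − X) / 2, where X is the halogen count and O/S are ignored.
    = (2·8 + 2 + 2 − 6 − 2) / 2 = 12 / 2 = 6.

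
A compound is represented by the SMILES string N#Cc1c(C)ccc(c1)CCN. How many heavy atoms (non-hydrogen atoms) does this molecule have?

12

Every atom symbol written in the SMILES (organic subset) is one heavy atom; implicit H are not written.
Heavy atoms by element → C:10, N:2.
Total: 12.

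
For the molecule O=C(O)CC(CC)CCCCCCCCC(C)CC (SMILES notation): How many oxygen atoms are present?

Scan the SMILES for O atoms (remember two-letter symbols like Cl and Br are single atoms).
Oxygen count: 2.

2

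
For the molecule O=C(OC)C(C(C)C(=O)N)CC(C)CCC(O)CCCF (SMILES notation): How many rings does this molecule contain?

0

In SMILES, each pair of matching ring-closure digits denotes one ring-closing bond; the number of such bonds equals the number of independent rings.
Ring-closure bonds here: 0.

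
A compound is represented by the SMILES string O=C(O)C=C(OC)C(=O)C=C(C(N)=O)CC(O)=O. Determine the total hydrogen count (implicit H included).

11

Walk through each heavy atom and fill implicit hydrogens from standard valence (C 4, N 3, O 2, S 2, halogen 1):
  atom 1: O, bond orders sum to 2 (valence 2) → 0 H
  atom 2: C, bond orders sum to 4 (valence 4) → 0 H
  atom 3: O, bond orders sum to 1 (valence 2) → 1 H
  atom 4: C, bond orders sum to 3 (valence 4) → 1 H
  atom 5: C, bond orders sum to 4 (valence 4) → 0 H
  atom 6: O, bond orders sum to 2 (valence 2) → 0 H
  atom 7: C, bond orders sum to 1 (valence 4) → 3 H
  atom 8: C, bond orders sum to 4 (valence 4) → 0 H
  atom 9: O, bond orders sum to 2 (valence 2) → 0 H
  atom 10: C, bond orders sum to 3 (valence 4) → 1 H
  atom 11: C, bond orders sum to 4 (valence 4) → 0 H
  atom 12: C, bond orders sum to 4 (valence 4) → 0 H
  atom 13: N, bond orders sum to 1 (valence 3) → 2 H
  atom 14: O, bond orders sum to 2 (valence 2) → 0 H
  atom 15: C, bond orders sum to 2 (valence 4) → 2 H
  atom 16: C, bond orders sum to 4 (valence 4) → 0 H
  atom 17: O, bond orders sum to 1 (valence 2) → 1 H
  atom 18: O, bond orders sum to 2 (valence 2) → 0 H
Total hydrogens: 11.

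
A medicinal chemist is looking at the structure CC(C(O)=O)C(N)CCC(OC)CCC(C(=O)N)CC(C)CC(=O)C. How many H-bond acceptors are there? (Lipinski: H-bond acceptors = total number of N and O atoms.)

7

N atoms: 2; O atoms: 5.
Lipinski HBA = 2 + 5 = 7.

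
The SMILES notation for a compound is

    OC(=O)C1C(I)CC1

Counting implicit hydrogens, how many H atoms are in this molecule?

Walk through each heavy atom and fill implicit hydrogens from standard valence (C 4, N 3, O 2, S 2, halogen 1):
  atom 1: O, bond orders sum to 1 (valence 2) → 1 H
  atom 2: C, bond orders sum to 4 (valence 4) → 0 H
  atom 3: O, bond orders sum to 2 (valence 2) → 0 H
  atom 4: C, bond orders sum to 3 (valence 4) → 1 H
  atom 5: C, bond orders sum to 3 (valence 4) → 1 H
  atom 6: I (halogen, monovalent) → 0 H
  atom 7: C, bond orders sum to 2 (valence 4) → 2 H
  atom 8: C, bond orders sum to 2 (valence 4) → 2 H
Total hydrogens: 7.

7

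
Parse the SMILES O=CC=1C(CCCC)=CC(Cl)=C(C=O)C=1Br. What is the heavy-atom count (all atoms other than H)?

Every atom symbol written in the SMILES (organic subset) is one heavy atom; implicit H are not written.
Heavy atoms by element → Br:1, C:12, Cl:1, O:2.
Total: 16.

16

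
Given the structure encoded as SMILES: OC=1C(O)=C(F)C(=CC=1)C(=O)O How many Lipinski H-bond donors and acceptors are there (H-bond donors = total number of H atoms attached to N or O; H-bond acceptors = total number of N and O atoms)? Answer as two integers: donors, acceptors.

Donors: find every N or O and count the H atoms it carries.
  atom 1 (O): bond orders sum to 1 → 1 H
  atom 4 (O): bond orders sum to 1 → 1 H
  atom 11 (O): bond orders sum to 2 → 0 H
  atom 12 (O): bond orders sum to 1 → 1 H
Lipinski HBD = 3.
Acceptors: N atoms = 0, O atoms = 4 → HBA = 4.

3, 4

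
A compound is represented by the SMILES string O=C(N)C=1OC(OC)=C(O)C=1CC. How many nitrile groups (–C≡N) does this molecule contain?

Scan the SMILES for the nitrile motif — none present.
Groups that are present: 1 amide, 1 ether, 1 hydroxyl.

0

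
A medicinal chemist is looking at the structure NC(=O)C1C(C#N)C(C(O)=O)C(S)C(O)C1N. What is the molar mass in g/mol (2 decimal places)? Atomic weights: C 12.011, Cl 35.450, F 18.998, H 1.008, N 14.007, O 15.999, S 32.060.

First, the molecular formula is C9H13N3O4S (counting implicit H from valence).
  C: 9 × 12.011 = 108.099
  H: 13 × 1.008 = 13.104
  N: 3 × 14.007 = 42.021
  O: 4 × 15.999 = 63.996
  S: 1 × 32.060 = 32.060
Sum: 9×12.011 + 13×1.008 + 3×14.007 + 4×15.999 + 1×32.060 = 259.280 → 259.28 g/mol.

259.28 g/mol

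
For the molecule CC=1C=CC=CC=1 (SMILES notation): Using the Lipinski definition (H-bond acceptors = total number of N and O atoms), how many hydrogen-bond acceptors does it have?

0

N atoms: 0; O atoms: 0.
Lipinski HBA = 0 + 0 = 0.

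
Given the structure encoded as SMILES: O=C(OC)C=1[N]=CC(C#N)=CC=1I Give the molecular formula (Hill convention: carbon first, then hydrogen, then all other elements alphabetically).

Walk through each heavy atom and fill implicit hydrogens from standard valence (C 4, N 3, O 2, S 2, halogen 1):
  atom 1: O, bond orders sum to 2 (valence 2) → 0 H
  atom 2: C, bond orders sum to 4 (valence 4) → 0 H
  atom 3: O, bond orders sum to 2 (valence 2) → 0 H
  atom 4: C, bond orders sum to 1 (valence 4) → 3 H
  atom 5: C, bond orders sum to 4 (valence 4) → 0 H
  atom 6: N with explicit H count 0
  atom 7: C, bond orders sum to 3 (valence 4) → 1 H
  atom 8: C, bond orders sum to 4 (valence 4) → 0 H
  atom 9: C, bond orders sum to 4 (valence 4) → 0 H
  atom 10: N, bond orders sum to 3 (valence 3) → 0 H
  atom 11: C, bond orders sum to 3 (valence 4) → 1 H
  atom 12: C, bond orders sum to 4 (valence 4) → 0 H
  atom 13: I (halogen, monovalent) → 0 H
Totals → C:8, H:5, I:1, N:2, O:2.
In Hill order: C8H5IN2O2.

C8H5IN2O2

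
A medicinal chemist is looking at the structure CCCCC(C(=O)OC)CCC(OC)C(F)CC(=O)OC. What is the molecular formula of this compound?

Walk through each heavy atom and fill implicit hydrogens from standard valence (C 4, N 3, O 2, S 2, halogen 1):
  atom 1: C, bond orders sum to 1 (valence 4) → 3 H
  atom 2: C, bond orders sum to 2 (valence 4) → 2 H
  atom 3: C, bond orders sum to 2 (valence 4) → 2 H
  atom 4: C, bond orders sum to 2 (valence 4) → 2 H
  atom 5: C, bond orders sum to 3 (valence 4) → 1 H
  atom 6: C, bond orders sum to 4 (valence 4) → 0 H
  atom 7: O, bond orders sum to 2 (valence 2) → 0 H
  atom 8: O, bond orders sum to 2 (valence 2) → 0 H
  atom 9: C, bond orders sum to 1 (valence 4) → 3 H
  atom 10: C, bond orders sum to 2 (valence 4) → 2 H
  atom 11: C, bond orders sum to 2 (valence 4) → 2 H
  atom 12: C, bond orders sum to 3 (valence 4) → 1 H
  atom 13: O, bond orders sum to 2 (valence 2) → 0 H
  atom 14: C, bond orders sum to 1 (valence 4) → 3 H
  atom 15: C, bond orders sum to 3 (valence 4) → 1 H
  atom 16: F (halogen, monovalent) → 0 H
  atom 17: C, bond orders sum to 2 (valence 4) → 2 H
  atom 18: C, bond orders sum to 4 (valence 4) → 0 H
  atom 19: O, bond orders sum to 2 (valence 2) → 0 H
  atom 20: O, bond orders sum to 2 (valence 2) → 0 H
  atom 21: C, bond orders sum to 1 (valence 4) → 3 H
Totals → C:15, H:27, F:1, O:5.

C15H27FO5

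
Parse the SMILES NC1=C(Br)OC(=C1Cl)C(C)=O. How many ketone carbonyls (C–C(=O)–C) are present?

1

The ketone motif appears at heavy-atom position 9 in the SMILES.
Other groups present: 1 primary amine.
Ketone count: 1.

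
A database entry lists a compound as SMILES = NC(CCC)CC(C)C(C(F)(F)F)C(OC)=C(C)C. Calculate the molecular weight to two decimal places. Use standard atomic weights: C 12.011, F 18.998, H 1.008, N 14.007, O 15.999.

281.36 g/mol

First, the molecular formula is C14H26F3NO (counting implicit H from valence).
  C: 14 × 12.011 = 168.154
  F: 3 × 18.998 = 56.994
  H: 26 × 1.008 = 26.208
  N: 1 × 14.007 = 14.007
  O: 1 × 15.999 = 15.999
Sum: 14×12.011 + 3×18.998 + 26×1.008 + 1×14.007 + 1×15.999 = 281.362 → 281.36 g/mol.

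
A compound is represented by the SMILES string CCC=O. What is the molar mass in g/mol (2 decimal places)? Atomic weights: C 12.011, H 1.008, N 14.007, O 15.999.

58.08 g/mol

First, the molecular formula is C3H6O (counting implicit H from valence).
  C: 3 × 12.011 = 36.033
  H: 6 × 1.008 = 6.048
  O: 1 × 15.999 = 15.999
Sum: 3×12.011 + 6×1.008 + 1×15.999 = 58.080 → 58.08 g/mol.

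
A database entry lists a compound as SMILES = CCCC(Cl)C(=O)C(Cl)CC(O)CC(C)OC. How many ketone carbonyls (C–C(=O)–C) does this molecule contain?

The ketone motif appears at heavy-atom position 6 in the SMILES.
Other groups present: 1 ether, 1 hydroxyl.
Ketone count: 1.

1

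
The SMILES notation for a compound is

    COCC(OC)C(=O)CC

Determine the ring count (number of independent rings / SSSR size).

0

In SMILES, each pair of matching ring-closure digits denotes one ring-closing bond; the number of such bonds equals the number of independent rings.
Ring-closure bonds here: 0.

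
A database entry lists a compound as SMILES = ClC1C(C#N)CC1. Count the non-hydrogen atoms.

Every atom symbol written in the SMILES (organic subset) is one heavy atom; implicit H are not written.
Heavy atoms by element → C:5, Cl:1, N:1.
Total: 7.

7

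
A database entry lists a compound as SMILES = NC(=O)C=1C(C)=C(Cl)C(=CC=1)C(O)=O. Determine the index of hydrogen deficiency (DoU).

Degree of unsaturation = (number of rings) + (number of π bonds).
Ring closures in the SMILES: 1.
π bonds: 5 double bonds (each 1 DoU) → 5 DoU from unsaturation.
Total DoU = 1 + 5 = 6.

6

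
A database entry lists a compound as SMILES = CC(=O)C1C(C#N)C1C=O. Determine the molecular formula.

Walk through each heavy atom and fill implicit hydrogens from standard valence (C 4, N 3, O 2, S 2, halogen 1):
  atom 1: C, bond orders sum to 1 (valence 4) → 3 H
  atom 2: C, bond orders sum to 4 (valence 4) → 0 H
  atom 3: O, bond orders sum to 2 (valence 2) → 0 H
  atom 4: C, bond orders sum to 3 (valence 4) → 1 H
  atom 5: C, bond orders sum to 3 (valence 4) → 1 H
  atom 6: C, bond orders sum to 4 (valence 4) → 0 H
  atom 7: N, bond orders sum to 3 (valence 3) → 0 H
  atom 8: C, bond orders sum to 3 (valence 4) → 1 H
  atom 9: C, bond orders sum to 3 (valence 4) → 1 H
  atom 10: O, bond orders sum to 2 (valence 2) → 0 H
Totals → C:7, H:7, N:1, O:2.

C7H7NO2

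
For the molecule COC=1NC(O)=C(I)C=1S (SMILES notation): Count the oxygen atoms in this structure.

Scan the SMILES for O atoms (remember two-letter symbols like Cl and Br are single atoms).
Oxygen count: 2.

2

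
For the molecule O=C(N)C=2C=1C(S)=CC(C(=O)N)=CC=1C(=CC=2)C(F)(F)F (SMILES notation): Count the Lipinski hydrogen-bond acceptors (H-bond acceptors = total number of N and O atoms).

N atoms: 2; O atoms: 2.
Lipinski HBA = 2 + 2 = 4.

4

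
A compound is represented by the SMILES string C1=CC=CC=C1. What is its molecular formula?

Walk through each heavy atom and fill implicit hydrogens from standard valence (C 4, N 3, O 2, S 2, halogen 1):
  atom 1: C, bond orders sum to 3 (valence 4) → 1 H
  atom 2: C, bond orders sum to 3 (valence 4) → 1 H
  atom 3: C, bond orders sum to 3 (valence 4) → 1 H
  atom 4: C, bond orders sum to 3 (valence 4) → 1 H
  atom 5: C, bond orders sum to 3 (valence 4) → 1 H
  atom 6: C, bond orders sum to 3 (valence 4) → 1 H
Totals → C:6, H:6.
In Hill order: C6H6.

C6H6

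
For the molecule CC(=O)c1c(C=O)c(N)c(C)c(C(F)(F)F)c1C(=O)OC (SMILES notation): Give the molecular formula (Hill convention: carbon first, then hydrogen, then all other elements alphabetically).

C13H12F3NO4

Walk through each heavy atom and fill implicit hydrogens from standard valence (C 4, N 3, O 2, S 2, halogen 1); for lowercase aromatic atoms, an aromatic c carries 1 H when it has two neighbours and 0 H with three, and aromatic n carries 0 H:
  atom 1: C, bond orders sum to 1 (valence 4) → 3 H
  atom 2: C, bond orders sum to 4 (valence 4) → 0 H
  atom 3: O, bond orders sum to 2 (valence 2) → 0 H
  atom 4: aromatic c, 3 neighbours → 0 H
  atom 5: aromatic c, 3 neighbours → 0 H
  atom 6: C, bond orders sum to 3 (valence 4) → 1 H
  atom 7: O, bond orders sum to 2 (valence 2) → 0 H
  atom 8: aromatic c, 3 neighbours → 0 H
  atom 9: N, bond orders sum to 1 (valence 3) → 2 H
  atom 10: aromatic c, 3 neighbours → 0 H
  atom 11: C, bond orders sum to 1 (valence 4) → 3 H
  atom 12: aromatic c, 3 neighbours → 0 H
  atom 13: C, bond orders sum to 4 (valence 4) → 0 H
  atom 14: F (halogen, monovalent) → 0 H
  atom 15: F (halogen, monovalent) → 0 H
  atom 16: F (halogen, monovalent) → 0 H
  atom 17: aromatic c, 3 neighbours → 0 H
  atom 18: C, bond orders sum to 4 (valence 4) → 0 H
  atom 19: O, bond orders sum to 2 (valence 2) → 0 H
  atom 20: O, bond orders sum to 2 (valence 2) → 0 H
  atom 21: C, bond orders sum to 1 (valence 4) → 3 H
Totals → C:13, H:12, F:3, N:1, O:4.
In Hill order: C13H12F3NO4.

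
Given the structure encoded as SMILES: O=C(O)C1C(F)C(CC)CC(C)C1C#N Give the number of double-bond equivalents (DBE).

Degree of unsaturation = (number of rings) + (number of π bonds).
Ring closures in the SMILES: 1.
π bonds: 1 double bond (each 1 DoU), 1 triple bond (each 2 DoU) → 3 DoU from unsaturation.
Total DoU = 1 + 3 = 4.

4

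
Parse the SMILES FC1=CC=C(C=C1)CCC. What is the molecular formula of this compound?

C9H11F

Walk through each heavy atom and fill implicit hydrogens from standard valence (C 4, N 3, O 2, S 2, halogen 1):
  atom 1: F (halogen, monovalent) → 0 H
  atom 2: C, bond orders sum to 4 (valence 4) → 0 H
  atom 3: C, bond orders sum to 3 (valence 4) → 1 H
  atom 4: C, bond orders sum to 3 (valence 4) → 1 H
  atom 5: C, bond orders sum to 4 (valence 4) → 0 H
  atom 6: C, bond orders sum to 3 (valence 4) → 1 H
  atom 7: C, bond orders sum to 3 (valence 4) → 1 H
  atom 8: C, bond orders sum to 2 (valence 4) → 2 H
  atom 9: C, bond orders sum to 2 (valence 4) → 2 H
  atom 10: C, bond orders sum to 1 (valence 4) → 3 H
Totals → C:9, H:11, F:1.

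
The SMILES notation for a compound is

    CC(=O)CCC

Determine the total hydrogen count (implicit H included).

10

Walk through each heavy atom and fill implicit hydrogens from standard valence (C 4, N 3, O 2, S 2, halogen 1):
  atom 1: C, bond orders sum to 1 (valence 4) → 3 H
  atom 2: C, bond orders sum to 4 (valence 4) → 0 H
  atom 3: O, bond orders sum to 2 (valence 2) → 0 H
  atom 4: C, bond orders sum to 2 (valence 4) → 2 H
  atom 5: C, bond orders sum to 2 (valence 4) → 2 H
  atom 6: C, bond orders sum to 1 (valence 4) → 3 H
Total hydrogens: 10.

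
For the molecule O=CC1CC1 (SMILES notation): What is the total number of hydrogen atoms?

6

Walk through each heavy atom and fill implicit hydrogens from standard valence (C 4, N 3, O 2, S 2, halogen 1):
  atom 1: O, bond orders sum to 2 (valence 2) → 0 H
  atom 2: C, bond orders sum to 3 (valence 4) → 1 H
  atom 3: C, bond orders sum to 3 (valence 4) → 1 H
  atom 4: C, bond orders sum to 2 (valence 4) → 2 H
  atom 5: C, bond orders sum to 2 (valence 4) → 2 H
Total hydrogens: 6.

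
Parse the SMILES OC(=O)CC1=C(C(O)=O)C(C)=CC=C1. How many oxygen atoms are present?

4

Scan the SMILES for O atoms (remember two-letter symbols like Cl and Br are single atoms).
Oxygen count: 4.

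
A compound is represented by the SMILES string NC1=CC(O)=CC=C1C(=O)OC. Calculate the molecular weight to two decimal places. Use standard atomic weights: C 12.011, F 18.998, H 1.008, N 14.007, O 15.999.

167.16 g/mol

First, the molecular formula is C8H9NO3 (counting implicit H from valence).
  C: 8 × 12.011 = 96.088
  H: 9 × 1.008 = 9.072
  N: 1 × 14.007 = 14.007
  O: 3 × 15.999 = 47.997
Sum: 8×12.011 + 9×1.008 + 1×14.007 + 3×15.999 = 167.164 → 167.16 g/mol.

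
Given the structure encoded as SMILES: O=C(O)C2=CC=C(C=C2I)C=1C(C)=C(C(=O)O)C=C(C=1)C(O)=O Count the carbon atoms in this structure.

Count every carbon token in the SMILES (each C, including those in ring-closure positions and inside branches).
Carbon count: 16.

16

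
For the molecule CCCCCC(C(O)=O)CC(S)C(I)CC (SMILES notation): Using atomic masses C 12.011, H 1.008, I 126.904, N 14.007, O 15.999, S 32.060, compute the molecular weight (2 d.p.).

358.28 g/mol

First, the molecular formula is C12H23IO2S (counting implicit H from valence).
  C: 12 × 12.011 = 144.132
  H: 23 × 1.008 = 23.184
  I: 1 × 126.904 = 126.904
  O: 2 × 15.999 = 31.998
  S: 1 × 32.060 = 32.060
Sum: 12×12.011 + 23×1.008 + 1×126.904 + 2×15.999 + 1×32.060 = 358.278 → 358.28 g/mol.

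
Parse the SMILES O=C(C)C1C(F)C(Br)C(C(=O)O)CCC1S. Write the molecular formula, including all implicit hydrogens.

Walk through each heavy atom and fill implicit hydrogens from standard valence (C 4, N 3, O 2, S 2, halogen 1):
  atom 1: O, bond orders sum to 2 (valence 2) → 0 H
  atom 2: C, bond orders sum to 4 (valence 4) → 0 H
  atom 3: C, bond orders sum to 1 (valence 4) → 3 H
  atom 4: C, bond orders sum to 3 (valence 4) → 1 H
  atom 5: C, bond orders sum to 3 (valence 4) → 1 H
  atom 6: F (halogen, monovalent) → 0 H
  atom 7: C, bond orders sum to 3 (valence 4) → 1 H
  atom 8: Br (halogen, monovalent) → 0 H
  atom 9: C, bond orders sum to 3 (valence 4) → 1 H
  atom 10: C, bond orders sum to 4 (valence 4) → 0 H
  atom 11: O, bond orders sum to 2 (valence 2) → 0 H
  atom 12: O, bond orders sum to 1 (valence 2) → 1 H
  atom 13: C, bond orders sum to 2 (valence 4) → 2 H
  atom 14: C, bond orders sum to 2 (valence 4) → 2 H
  atom 15: C, bond orders sum to 3 (valence 4) → 1 H
  atom 16: S, bond orders sum to 1 (valence 2) → 1 H
Totals → C:10, H:14, Br:1, F:1, O:3, S:1.

C10H14BrFO3S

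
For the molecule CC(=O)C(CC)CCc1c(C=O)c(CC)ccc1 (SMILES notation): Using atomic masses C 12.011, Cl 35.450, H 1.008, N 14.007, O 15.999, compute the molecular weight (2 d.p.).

246.35 g/mol

First, the molecular formula is C16H22O2 (counting implicit H from valence).
  C: 16 × 12.011 = 192.176
  H: 22 × 1.008 = 22.176
  O: 2 × 15.999 = 31.998
Sum: 16×12.011 + 22×1.008 + 2×15.999 = 246.350 → 246.35 g/mol.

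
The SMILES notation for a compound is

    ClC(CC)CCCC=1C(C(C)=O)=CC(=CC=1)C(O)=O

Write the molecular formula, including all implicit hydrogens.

Walk through each heavy atom and fill implicit hydrogens from standard valence (C 4, N 3, O 2, S 2, halogen 1):
  atom 1: Cl (halogen, monovalent) → 0 H
  atom 2: C, bond orders sum to 3 (valence 4) → 1 H
  atom 3: C, bond orders sum to 2 (valence 4) → 2 H
  atom 4: C, bond orders sum to 1 (valence 4) → 3 H
  atom 5: C, bond orders sum to 2 (valence 4) → 2 H
  atom 6: C, bond orders sum to 2 (valence 4) → 2 H
  atom 7: C, bond orders sum to 2 (valence 4) → 2 H
  atom 8: C, bond orders sum to 4 (valence 4) → 0 H
  atom 9: C, bond orders sum to 4 (valence 4) → 0 H
  atom 10: C, bond orders sum to 4 (valence 4) → 0 H
  atom 11: C, bond orders sum to 1 (valence 4) → 3 H
  atom 12: O, bond orders sum to 2 (valence 2) → 0 H
  atom 13: C, bond orders sum to 3 (valence 4) → 1 H
  atom 14: C, bond orders sum to 4 (valence 4) → 0 H
  atom 15: C, bond orders sum to 3 (valence 4) → 1 H
  atom 16: C, bond orders sum to 3 (valence 4) → 1 H
  atom 17: C, bond orders sum to 4 (valence 4) → 0 H
  atom 18: O, bond orders sum to 1 (valence 2) → 1 H
  atom 19: O, bond orders sum to 2 (valence 2) → 0 H
Totals → C:15, H:19, Cl:1, O:3.
In Hill order: C15H19ClO3.

C15H19ClO3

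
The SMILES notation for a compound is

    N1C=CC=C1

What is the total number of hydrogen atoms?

Walk through each heavy atom and fill implicit hydrogens from standard valence (C 4, N 3, O 2, S 2, halogen 1):
  atom 1: N, bond orders sum to 2 (valence 3) → 1 H
  atom 2: C, bond orders sum to 3 (valence 4) → 1 H
  atom 3: C, bond orders sum to 3 (valence 4) → 1 H
  atom 4: C, bond orders sum to 3 (valence 4) → 1 H
  atom 5: C, bond orders sum to 3 (valence 4) → 1 H
Total hydrogens: 5.

5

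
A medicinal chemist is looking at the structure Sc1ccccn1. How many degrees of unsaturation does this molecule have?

4

Molecular formula: C5H5NS.
DoU = (2C + 2 + N − H − X) / 2, where X is the halogen count and O/S are ignored.
    = (2·5 + 2 + 1 − 5 − 0) / 2 = 8 / 2 = 4.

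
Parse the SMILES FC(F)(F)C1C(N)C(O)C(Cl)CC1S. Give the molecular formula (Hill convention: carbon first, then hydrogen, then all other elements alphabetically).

Walk through each heavy atom and fill implicit hydrogens from standard valence (C 4, N 3, O 2, S 2, halogen 1):
  atom 1: F (halogen, monovalent) → 0 H
  atom 2: C, bond orders sum to 4 (valence 4) → 0 H
  atom 3: F (halogen, monovalent) → 0 H
  atom 4: F (halogen, monovalent) → 0 H
  atom 5: C, bond orders sum to 3 (valence 4) → 1 H
  atom 6: C, bond orders sum to 3 (valence 4) → 1 H
  atom 7: N, bond orders sum to 1 (valence 3) → 2 H
  atom 8: C, bond orders sum to 3 (valence 4) → 1 H
  atom 9: O, bond orders sum to 1 (valence 2) → 1 H
  atom 10: C, bond orders sum to 3 (valence 4) → 1 H
  atom 11: Cl (halogen, monovalent) → 0 H
  atom 12: C, bond orders sum to 2 (valence 4) → 2 H
  atom 13: C, bond orders sum to 3 (valence 4) → 1 H
  atom 14: S, bond orders sum to 1 (valence 2) → 1 H
Totals → C:7, H:11, Cl:1, F:3, N:1, O:1, S:1.

C7H11ClF3NOS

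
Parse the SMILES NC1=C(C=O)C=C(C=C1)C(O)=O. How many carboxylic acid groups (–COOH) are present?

1

The carboxylic acid motif appears at heavy-atom position 10 in the SMILES.
Other groups present: 1 aldehyde, 1 primary amine.
Carboxylic acid count: 1.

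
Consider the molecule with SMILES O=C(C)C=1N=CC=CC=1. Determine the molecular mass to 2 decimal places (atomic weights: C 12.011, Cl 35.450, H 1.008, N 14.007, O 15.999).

121.14 g/mol

First, the molecular formula is C7H7NO (counting implicit H from valence).
  C: 7 × 12.011 = 84.077
  H: 7 × 1.008 = 7.056
  N: 1 × 14.007 = 14.007
  O: 1 × 15.999 = 15.999
Sum: 7×12.011 + 7×1.008 + 1×14.007 + 1×15.999 = 121.139 → 121.14 g/mol.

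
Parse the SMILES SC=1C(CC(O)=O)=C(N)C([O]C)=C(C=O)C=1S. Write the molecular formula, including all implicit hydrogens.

Walk through each heavy atom and fill implicit hydrogens from standard valence (C 4, N 3, O 2, S 2, halogen 1):
  atom 1: S, bond orders sum to 1 (valence 2) → 1 H
  atom 2: C, bond orders sum to 4 (valence 4) → 0 H
  atom 3: C, bond orders sum to 4 (valence 4) → 0 H
  atom 4: C, bond orders sum to 2 (valence 4) → 2 H
  atom 5: C, bond orders sum to 4 (valence 4) → 0 H
  atom 6: O, bond orders sum to 1 (valence 2) → 1 H
  atom 7: O, bond orders sum to 2 (valence 2) → 0 H
  atom 8: C, bond orders sum to 4 (valence 4) → 0 H
  atom 9: N, bond orders sum to 1 (valence 3) → 2 H
  atom 10: C, bond orders sum to 4 (valence 4) → 0 H
  atom 11: O with explicit H count 0
  atom 12: C, bond orders sum to 1 (valence 4) → 3 H
  atom 13: C, bond orders sum to 4 (valence 4) → 0 H
  atom 14: C, bond orders sum to 3 (valence 4) → 1 H
  atom 15: O, bond orders sum to 2 (valence 2) → 0 H
  atom 16: C, bond orders sum to 4 (valence 4) → 0 H
  atom 17: S, bond orders sum to 1 (valence 2) → 1 H
Totals → C:10, H:11, N:1, O:4, S:2.

C10H11NO4S2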